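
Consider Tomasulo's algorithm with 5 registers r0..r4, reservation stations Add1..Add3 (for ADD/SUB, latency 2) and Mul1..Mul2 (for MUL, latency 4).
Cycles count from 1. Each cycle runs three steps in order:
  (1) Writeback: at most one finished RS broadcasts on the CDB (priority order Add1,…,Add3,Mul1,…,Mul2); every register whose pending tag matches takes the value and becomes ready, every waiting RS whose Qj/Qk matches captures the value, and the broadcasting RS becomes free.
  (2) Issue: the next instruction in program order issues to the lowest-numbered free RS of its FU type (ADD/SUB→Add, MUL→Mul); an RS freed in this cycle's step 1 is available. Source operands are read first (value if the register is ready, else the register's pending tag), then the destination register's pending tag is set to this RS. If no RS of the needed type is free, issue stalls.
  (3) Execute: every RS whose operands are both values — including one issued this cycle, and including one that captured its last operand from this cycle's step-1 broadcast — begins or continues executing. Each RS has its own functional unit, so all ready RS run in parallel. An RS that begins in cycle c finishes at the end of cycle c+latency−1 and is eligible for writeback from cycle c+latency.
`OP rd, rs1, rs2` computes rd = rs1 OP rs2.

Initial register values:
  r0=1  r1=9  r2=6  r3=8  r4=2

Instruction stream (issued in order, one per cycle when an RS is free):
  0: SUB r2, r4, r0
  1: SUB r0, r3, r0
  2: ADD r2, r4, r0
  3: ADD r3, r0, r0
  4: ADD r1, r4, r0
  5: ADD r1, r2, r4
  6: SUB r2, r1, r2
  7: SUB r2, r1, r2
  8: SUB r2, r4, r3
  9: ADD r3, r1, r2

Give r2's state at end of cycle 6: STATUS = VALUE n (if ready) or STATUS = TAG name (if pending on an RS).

  c1: issue SUB r2<-Add1  regs: r0:1,r1:9,r2:Add1,r3:8,r4:2
  c2: issue SUB r0<-Add2  regs: r0:Add2,r1:9,r2:Add1,r3:8,r4:2
  c3: CDB Add1=1; issue ADD r2<-Add1  regs: r0:Add2,r1:9,r2:Add1,r3:8,r4:2
  c4: CDB Add2=7; issue ADD r3<-Add2  regs: r0:7,r1:9,r2:Add1,r3:Add2,r4:2
  c5: issue ADD r1<-Add3  regs: r0:7,r1:Add3,r2:Add1,r3:Add2,r4:2
  c6: CDB Add1=9; issue ADD r1<-Add1  regs: r0:7,r1:Add1,r2:9,r3:Add2,r4:2

STATUS = VALUE 9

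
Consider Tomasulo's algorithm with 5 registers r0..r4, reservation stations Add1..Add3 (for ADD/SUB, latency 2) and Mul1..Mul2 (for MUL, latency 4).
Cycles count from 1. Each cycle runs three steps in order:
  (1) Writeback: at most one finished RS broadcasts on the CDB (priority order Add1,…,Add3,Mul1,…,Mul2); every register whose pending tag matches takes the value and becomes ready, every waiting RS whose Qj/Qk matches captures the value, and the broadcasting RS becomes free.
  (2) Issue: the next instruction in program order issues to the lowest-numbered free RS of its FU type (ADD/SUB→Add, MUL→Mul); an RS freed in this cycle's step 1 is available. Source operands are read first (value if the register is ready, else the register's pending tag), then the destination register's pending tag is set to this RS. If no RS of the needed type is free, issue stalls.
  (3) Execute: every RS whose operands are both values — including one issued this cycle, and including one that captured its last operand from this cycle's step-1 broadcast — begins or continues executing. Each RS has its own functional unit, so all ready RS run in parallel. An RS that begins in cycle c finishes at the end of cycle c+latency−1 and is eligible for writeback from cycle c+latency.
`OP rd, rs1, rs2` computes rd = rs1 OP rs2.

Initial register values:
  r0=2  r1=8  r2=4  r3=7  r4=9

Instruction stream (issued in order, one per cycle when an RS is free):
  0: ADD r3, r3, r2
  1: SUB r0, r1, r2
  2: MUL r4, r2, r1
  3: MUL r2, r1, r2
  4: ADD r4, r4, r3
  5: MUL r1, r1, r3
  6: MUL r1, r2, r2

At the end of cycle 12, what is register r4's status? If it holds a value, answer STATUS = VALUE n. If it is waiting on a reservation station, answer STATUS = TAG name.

STATUS = VALUE 43

c1: issue ADD r3<-Add1 | r0:2,r1:8,r2:4,r3:Add1,r4:9
c2: issue SUB r0<-Add2 | r0:Add2,r1:8,r2:4,r3:Add1,r4:9
c3: CDB Add1=11; issue MUL r4<-Mul1 | r0:Add2,r1:8,r2:4,r3:11,r4:Mul1
c4: CDB Add2=4; issue MUL r2<-Mul2 | r0:4,r1:8,r2:Mul2,r3:11,r4:Mul1
c5: issue ADD r4<-Add1 | r0:4,r1:8,r2:Mul2,r3:11,r4:Add1
c6: stall | r0:4,r1:8,r2:Mul2,r3:11,r4:Add1
c7: CDB Mul1=32; issue MUL r1<-Mul1 | r0:4,r1:Mul1,r2:Mul2,r3:11,r4:Add1
c8: CDB Mul2=32; issue MUL r1<-Mul2 | r0:4,r1:Mul2,r2:32,r3:11,r4:Add1
c9: CDB Add1=43 | r0:4,r1:Mul2,r2:32,r3:11,r4:43
c10: - | r0:4,r1:Mul2,r2:32,r3:11,r4:43
c11: CDB Mul1=88 | r0:4,r1:Mul2,r2:32,r3:11,r4:43
c12: CDB Mul2=1024 | r0:4,r1:1024,r2:32,r3:11,r4:43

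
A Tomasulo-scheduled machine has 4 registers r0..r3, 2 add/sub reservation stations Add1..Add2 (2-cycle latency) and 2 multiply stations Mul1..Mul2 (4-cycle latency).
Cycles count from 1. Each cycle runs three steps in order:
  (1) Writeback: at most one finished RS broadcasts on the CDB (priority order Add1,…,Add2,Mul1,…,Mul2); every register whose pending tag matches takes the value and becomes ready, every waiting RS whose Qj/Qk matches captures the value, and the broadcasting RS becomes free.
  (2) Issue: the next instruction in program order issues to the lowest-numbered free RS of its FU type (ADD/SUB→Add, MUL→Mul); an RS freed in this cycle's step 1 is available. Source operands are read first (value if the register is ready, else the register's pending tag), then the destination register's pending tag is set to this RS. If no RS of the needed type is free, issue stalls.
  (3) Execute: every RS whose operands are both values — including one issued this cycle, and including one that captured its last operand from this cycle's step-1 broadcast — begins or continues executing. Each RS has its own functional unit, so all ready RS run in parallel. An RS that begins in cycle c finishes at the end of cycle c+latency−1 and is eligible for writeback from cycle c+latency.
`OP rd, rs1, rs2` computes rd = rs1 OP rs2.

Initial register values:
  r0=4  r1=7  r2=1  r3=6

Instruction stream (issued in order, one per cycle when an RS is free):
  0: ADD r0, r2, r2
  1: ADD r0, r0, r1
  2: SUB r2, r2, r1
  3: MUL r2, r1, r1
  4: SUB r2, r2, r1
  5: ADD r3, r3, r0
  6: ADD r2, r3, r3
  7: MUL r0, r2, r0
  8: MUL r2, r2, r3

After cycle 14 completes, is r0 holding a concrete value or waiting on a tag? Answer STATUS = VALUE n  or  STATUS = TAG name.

cycle 1: issue ADD r0<-Add1 // r0:Add1,r1:7,r2:1,r3:6
cycle 2: issue ADD r0<-Add2 // r0:Add2,r1:7,r2:1,r3:6
cycle 3: CDB Add1=2; issue SUB r2<-Add1 // r0:Add2,r1:7,r2:Add1,r3:6
cycle 4: issue MUL r2<-Mul1 // r0:Add2,r1:7,r2:Mul1,r3:6
cycle 5: CDB Add1=-6; issue SUB r2<-Add1 // r0:Add2,r1:7,r2:Add1,r3:6
cycle 6: CDB Add2=9; issue ADD r3<-Add2 // r0:9,r1:7,r2:Add1,r3:Add2
cycle 7: stall // r0:9,r1:7,r2:Add1,r3:Add2
cycle 8: CDB Add2=15; issue ADD r2<-Add2 // r0:9,r1:7,r2:Add2,r3:15
cycle 9: CDB Mul1=49; issue MUL r0<-Mul1 // r0:Mul1,r1:7,r2:Add2,r3:15
cycle 10: CDB Add2=30; issue MUL r2<-Mul2 // r0:Mul1,r1:7,r2:Mul2,r3:15
cycle 11: CDB Add1=42 // r0:Mul1,r1:7,r2:Mul2,r3:15
cycle 12: - // r0:Mul1,r1:7,r2:Mul2,r3:15
cycle 13: - // r0:Mul1,r1:7,r2:Mul2,r3:15
cycle 14: CDB Mul1=270 // r0:270,r1:7,r2:Mul2,r3:15

STATUS = VALUE 270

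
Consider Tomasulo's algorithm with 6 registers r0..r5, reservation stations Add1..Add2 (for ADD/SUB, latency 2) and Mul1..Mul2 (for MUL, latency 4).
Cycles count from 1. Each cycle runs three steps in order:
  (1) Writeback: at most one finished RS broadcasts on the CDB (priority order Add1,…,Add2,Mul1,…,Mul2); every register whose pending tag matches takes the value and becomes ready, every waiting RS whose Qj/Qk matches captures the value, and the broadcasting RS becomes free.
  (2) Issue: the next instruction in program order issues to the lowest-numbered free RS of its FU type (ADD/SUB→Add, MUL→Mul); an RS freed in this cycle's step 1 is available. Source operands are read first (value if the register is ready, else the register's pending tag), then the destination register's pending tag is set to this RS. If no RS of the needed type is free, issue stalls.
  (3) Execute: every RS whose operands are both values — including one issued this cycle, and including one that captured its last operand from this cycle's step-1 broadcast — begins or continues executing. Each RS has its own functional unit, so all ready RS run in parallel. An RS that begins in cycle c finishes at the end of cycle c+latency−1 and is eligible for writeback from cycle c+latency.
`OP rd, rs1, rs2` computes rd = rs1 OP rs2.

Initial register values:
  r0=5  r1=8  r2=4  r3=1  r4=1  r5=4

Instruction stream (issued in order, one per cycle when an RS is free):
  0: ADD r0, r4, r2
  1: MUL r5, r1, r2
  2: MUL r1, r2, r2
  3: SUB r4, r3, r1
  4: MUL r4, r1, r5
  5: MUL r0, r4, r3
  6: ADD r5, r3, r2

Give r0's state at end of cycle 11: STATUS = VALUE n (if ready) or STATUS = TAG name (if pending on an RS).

STATUS = TAG Mul2

cycle 1: issue ADD r0<-Add1 // r0:Add1,r1:8,r2:4,r3:1,r4:1,r5:4
cycle 2: issue MUL r5<-Mul1 // r0:Add1,r1:8,r2:4,r3:1,r4:1,r5:Mul1
cycle 3: CDB Add1=5; issue MUL r1<-Mul2 // r0:5,r1:Mul2,r2:4,r3:1,r4:1,r5:Mul1
cycle 4: issue SUB r4<-Add1 // r0:5,r1:Mul2,r2:4,r3:1,r4:Add1,r5:Mul1
cycle 5: stall // r0:5,r1:Mul2,r2:4,r3:1,r4:Add1,r5:Mul1
cycle 6: CDB Mul1=32; issue MUL r4<-Mul1 // r0:5,r1:Mul2,r2:4,r3:1,r4:Mul1,r5:32
cycle 7: CDB Mul2=16; issue MUL r0<-Mul2 // r0:Mul2,r1:16,r2:4,r3:1,r4:Mul1,r5:32
cycle 8: issue ADD r5<-Add2 // r0:Mul2,r1:16,r2:4,r3:1,r4:Mul1,r5:Add2
cycle 9: CDB Add1=-15 // r0:Mul2,r1:16,r2:4,r3:1,r4:Mul1,r5:Add2
cycle 10: CDB Add2=5 // r0:Mul2,r1:16,r2:4,r3:1,r4:Mul1,r5:5
cycle 11: CDB Mul1=512 // r0:Mul2,r1:16,r2:4,r3:1,r4:512,r5:5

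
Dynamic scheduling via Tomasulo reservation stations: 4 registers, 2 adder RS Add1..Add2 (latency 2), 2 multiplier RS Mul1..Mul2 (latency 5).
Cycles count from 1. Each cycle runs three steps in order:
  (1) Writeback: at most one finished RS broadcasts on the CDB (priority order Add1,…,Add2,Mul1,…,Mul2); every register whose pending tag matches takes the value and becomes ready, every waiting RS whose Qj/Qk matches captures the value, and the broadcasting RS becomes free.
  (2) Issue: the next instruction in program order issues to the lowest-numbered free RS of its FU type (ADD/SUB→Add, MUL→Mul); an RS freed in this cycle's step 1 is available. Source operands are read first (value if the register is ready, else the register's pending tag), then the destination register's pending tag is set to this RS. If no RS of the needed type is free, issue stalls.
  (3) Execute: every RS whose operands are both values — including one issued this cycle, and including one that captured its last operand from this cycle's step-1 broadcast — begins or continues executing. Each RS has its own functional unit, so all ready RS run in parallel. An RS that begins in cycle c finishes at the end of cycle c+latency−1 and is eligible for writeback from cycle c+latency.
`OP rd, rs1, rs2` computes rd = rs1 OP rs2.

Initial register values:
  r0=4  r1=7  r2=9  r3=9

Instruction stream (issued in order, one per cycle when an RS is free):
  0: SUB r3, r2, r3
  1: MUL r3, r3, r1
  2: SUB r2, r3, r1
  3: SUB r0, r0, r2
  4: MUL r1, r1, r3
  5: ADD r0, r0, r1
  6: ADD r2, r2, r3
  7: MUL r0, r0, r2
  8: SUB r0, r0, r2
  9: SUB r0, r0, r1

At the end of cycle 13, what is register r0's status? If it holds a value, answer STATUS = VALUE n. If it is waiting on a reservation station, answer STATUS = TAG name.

  c1: issue SUB r3<-Add1  regs: r0:4,r1:7,r2:9,r3:Add1
  c2: issue MUL r3<-Mul1  regs: r0:4,r1:7,r2:9,r3:Mul1
  c3: CDB Add1=0; issue SUB r2<-Add1  regs: r0:4,r1:7,r2:Add1,r3:Mul1
  c4: issue SUB r0<-Add2  regs: r0:Add2,r1:7,r2:Add1,r3:Mul1
  c5: issue MUL r1<-Mul2  regs: r0:Add2,r1:Mul2,r2:Add1,r3:Mul1
  c6: stall  regs: r0:Add2,r1:Mul2,r2:Add1,r3:Mul1
  c7: stall  regs: r0:Add2,r1:Mul2,r2:Add1,r3:Mul1
  c8: CDB Mul1=0; stall  regs: r0:Add2,r1:Mul2,r2:Add1,r3:0
  c9: stall  regs: r0:Add2,r1:Mul2,r2:Add1,r3:0
  c10: CDB Add1=-7; issue ADD r0<-Add1  regs: r0:Add1,r1:Mul2,r2:-7,r3:0
  c11: stall  regs: r0:Add1,r1:Mul2,r2:-7,r3:0
  c12: CDB Add2=11; issue ADD r2<-Add2  regs: r0:Add1,r1:Mul2,r2:Add2,r3:0
  c13: CDB Mul2=0; issue MUL r0<-Mul1  regs: r0:Mul1,r1:0,r2:Add2,r3:0

STATUS = TAG Mul1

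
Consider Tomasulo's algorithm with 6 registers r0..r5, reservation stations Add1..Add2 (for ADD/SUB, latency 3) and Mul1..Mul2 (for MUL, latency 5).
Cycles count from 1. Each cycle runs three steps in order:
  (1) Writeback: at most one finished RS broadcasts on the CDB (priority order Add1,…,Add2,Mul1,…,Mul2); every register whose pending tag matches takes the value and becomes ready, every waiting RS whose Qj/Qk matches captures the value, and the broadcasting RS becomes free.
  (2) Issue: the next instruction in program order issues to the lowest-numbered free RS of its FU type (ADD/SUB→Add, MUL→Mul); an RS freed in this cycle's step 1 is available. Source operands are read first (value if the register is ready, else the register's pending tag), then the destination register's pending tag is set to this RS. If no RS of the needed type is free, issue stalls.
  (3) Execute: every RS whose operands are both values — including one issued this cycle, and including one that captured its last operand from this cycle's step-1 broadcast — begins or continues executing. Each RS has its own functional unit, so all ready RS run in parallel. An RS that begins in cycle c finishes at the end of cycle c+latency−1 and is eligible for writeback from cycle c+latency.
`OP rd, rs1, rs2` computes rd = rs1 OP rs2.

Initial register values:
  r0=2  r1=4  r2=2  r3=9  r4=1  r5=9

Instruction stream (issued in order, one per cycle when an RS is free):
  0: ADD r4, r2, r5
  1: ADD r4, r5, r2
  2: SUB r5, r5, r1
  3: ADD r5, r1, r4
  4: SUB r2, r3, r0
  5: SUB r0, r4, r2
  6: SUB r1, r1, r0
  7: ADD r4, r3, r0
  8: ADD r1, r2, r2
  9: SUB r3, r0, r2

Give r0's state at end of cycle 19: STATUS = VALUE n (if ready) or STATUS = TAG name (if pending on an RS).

c1: issue ADD r4<-Add1 | r0:2,r1:4,r2:2,r3:9,r4:Add1,r5:9
c2: issue ADD r4<-Add2 | r0:2,r1:4,r2:2,r3:9,r4:Add2,r5:9
c3: stall | r0:2,r1:4,r2:2,r3:9,r4:Add2,r5:9
c4: CDB Add1=11; issue SUB r5<-Add1 | r0:2,r1:4,r2:2,r3:9,r4:Add2,r5:Add1
c5: CDB Add2=11; issue ADD r5<-Add2 | r0:2,r1:4,r2:2,r3:9,r4:11,r5:Add2
c6: stall | r0:2,r1:4,r2:2,r3:9,r4:11,r5:Add2
c7: CDB Add1=5; issue SUB r2<-Add1 | r0:2,r1:4,r2:Add1,r3:9,r4:11,r5:Add2
c8: CDB Add2=15; issue SUB r0<-Add2 | r0:Add2,r1:4,r2:Add1,r3:9,r4:11,r5:15
c9: stall | r0:Add2,r1:4,r2:Add1,r3:9,r4:11,r5:15
c10: CDB Add1=7; issue SUB r1<-Add1 | r0:Add2,r1:Add1,r2:7,r3:9,r4:11,r5:15
c11: stall | r0:Add2,r1:Add1,r2:7,r3:9,r4:11,r5:15
c12: stall | r0:Add2,r1:Add1,r2:7,r3:9,r4:11,r5:15
c13: CDB Add2=4; issue ADD r4<-Add2 | r0:4,r1:Add1,r2:7,r3:9,r4:Add2,r5:15
c14: stall | r0:4,r1:Add1,r2:7,r3:9,r4:Add2,r5:15
c15: stall | r0:4,r1:Add1,r2:7,r3:9,r4:Add2,r5:15
c16: CDB Add1=0; issue ADD r1<-Add1 | r0:4,r1:Add1,r2:7,r3:9,r4:Add2,r5:15
c17: CDB Add2=13; issue SUB r3<-Add2 | r0:4,r1:Add1,r2:7,r3:Add2,r4:13,r5:15
c18: - | r0:4,r1:Add1,r2:7,r3:Add2,r4:13,r5:15
c19: CDB Add1=14 | r0:4,r1:14,r2:7,r3:Add2,r4:13,r5:15

STATUS = VALUE 4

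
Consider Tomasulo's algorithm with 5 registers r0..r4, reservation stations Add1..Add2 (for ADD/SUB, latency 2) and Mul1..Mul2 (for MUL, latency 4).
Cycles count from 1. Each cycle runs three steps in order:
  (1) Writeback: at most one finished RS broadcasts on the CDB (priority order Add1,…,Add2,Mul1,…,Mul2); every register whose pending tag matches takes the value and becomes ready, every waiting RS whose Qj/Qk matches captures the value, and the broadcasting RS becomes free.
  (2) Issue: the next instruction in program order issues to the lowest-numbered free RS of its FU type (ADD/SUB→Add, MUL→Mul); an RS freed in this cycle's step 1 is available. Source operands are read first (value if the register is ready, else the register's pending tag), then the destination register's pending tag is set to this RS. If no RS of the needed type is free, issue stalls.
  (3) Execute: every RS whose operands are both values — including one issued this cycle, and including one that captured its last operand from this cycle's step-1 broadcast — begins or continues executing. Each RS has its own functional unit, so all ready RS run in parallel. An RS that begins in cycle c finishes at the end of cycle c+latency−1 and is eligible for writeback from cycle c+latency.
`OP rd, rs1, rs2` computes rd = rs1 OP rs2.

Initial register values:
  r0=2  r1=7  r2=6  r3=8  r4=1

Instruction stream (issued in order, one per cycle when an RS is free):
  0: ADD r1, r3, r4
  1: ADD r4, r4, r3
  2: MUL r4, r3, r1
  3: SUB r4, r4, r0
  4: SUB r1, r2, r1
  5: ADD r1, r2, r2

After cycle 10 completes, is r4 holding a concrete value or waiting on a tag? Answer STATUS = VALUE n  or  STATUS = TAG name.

  c1: issue ADD r1<-Add1  regs: r0:2,r1:Add1,r2:6,r3:8,r4:1
  c2: issue ADD r4<-Add2  regs: r0:2,r1:Add1,r2:6,r3:8,r4:Add2
  c3: CDB Add1=9; issue MUL r4<-Mul1  regs: r0:2,r1:9,r2:6,r3:8,r4:Mul1
  c4: CDB Add2=9; issue SUB r4<-Add1  regs: r0:2,r1:9,r2:6,r3:8,r4:Add1
  c5: issue SUB r1<-Add2  regs: r0:2,r1:Add2,r2:6,r3:8,r4:Add1
  c6: stall  regs: r0:2,r1:Add2,r2:6,r3:8,r4:Add1
  c7: CDB Add2=-3; issue ADD r1<-Add2  regs: r0:2,r1:Add2,r2:6,r3:8,r4:Add1
  c8: CDB Mul1=72  regs: r0:2,r1:Add2,r2:6,r3:8,r4:Add1
  c9: CDB Add2=12  regs: r0:2,r1:12,r2:6,r3:8,r4:Add1
  c10: CDB Add1=70  regs: r0:2,r1:12,r2:6,r3:8,r4:70

STATUS = VALUE 70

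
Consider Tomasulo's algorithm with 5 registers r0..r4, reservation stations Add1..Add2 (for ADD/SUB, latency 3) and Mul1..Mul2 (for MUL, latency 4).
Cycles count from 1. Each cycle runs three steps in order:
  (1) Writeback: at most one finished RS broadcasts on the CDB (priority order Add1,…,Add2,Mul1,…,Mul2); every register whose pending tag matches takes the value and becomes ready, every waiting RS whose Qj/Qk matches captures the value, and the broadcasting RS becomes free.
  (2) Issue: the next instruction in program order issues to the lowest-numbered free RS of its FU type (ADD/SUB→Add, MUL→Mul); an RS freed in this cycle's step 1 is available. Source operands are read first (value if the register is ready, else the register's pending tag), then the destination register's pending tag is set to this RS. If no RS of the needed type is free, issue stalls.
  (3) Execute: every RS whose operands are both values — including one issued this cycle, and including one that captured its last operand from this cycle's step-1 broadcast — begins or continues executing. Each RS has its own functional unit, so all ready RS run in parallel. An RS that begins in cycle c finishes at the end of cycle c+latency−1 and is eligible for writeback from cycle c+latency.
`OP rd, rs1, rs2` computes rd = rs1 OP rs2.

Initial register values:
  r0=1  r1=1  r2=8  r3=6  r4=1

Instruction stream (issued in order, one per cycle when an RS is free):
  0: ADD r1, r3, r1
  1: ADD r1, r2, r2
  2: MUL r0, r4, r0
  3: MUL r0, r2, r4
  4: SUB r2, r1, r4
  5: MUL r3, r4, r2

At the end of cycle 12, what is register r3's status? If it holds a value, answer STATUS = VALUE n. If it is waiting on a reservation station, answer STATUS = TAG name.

  c1: issue ADD r1<-Add1  regs: r0:1,r1:Add1,r2:8,r3:6,r4:1
  c2: issue ADD r1<-Add2  regs: r0:1,r1:Add2,r2:8,r3:6,r4:1
  c3: issue MUL r0<-Mul1  regs: r0:Mul1,r1:Add2,r2:8,r3:6,r4:1
  c4: CDB Add1=7; issue MUL r0<-Mul2  regs: r0:Mul2,r1:Add2,r2:8,r3:6,r4:1
  c5: CDB Add2=16; issue SUB r2<-Add1  regs: r0:Mul2,r1:16,r2:Add1,r3:6,r4:1
  c6: stall  regs: r0:Mul2,r1:16,r2:Add1,r3:6,r4:1
  c7: CDB Mul1=1; issue MUL r3<-Mul1  regs: r0:Mul2,r1:16,r2:Add1,r3:Mul1,r4:1
  c8: CDB Add1=15  regs: r0:Mul2,r1:16,r2:15,r3:Mul1,r4:1
  c9: CDB Mul2=8  regs: r0:8,r1:16,r2:15,r3:Mul1,r4:1
  c10: -  regs: r0:8,r1:16,r2:15,r3:Mul1,r4:1
  c11: -  regs: r0:8,r1:16,r2:15,r3:Mul1,r4:1
  c12: CDB Mul1=15  regs: r0:8,r1:16,r2:15,r3:15,r4:1

STATUS = VALUE 15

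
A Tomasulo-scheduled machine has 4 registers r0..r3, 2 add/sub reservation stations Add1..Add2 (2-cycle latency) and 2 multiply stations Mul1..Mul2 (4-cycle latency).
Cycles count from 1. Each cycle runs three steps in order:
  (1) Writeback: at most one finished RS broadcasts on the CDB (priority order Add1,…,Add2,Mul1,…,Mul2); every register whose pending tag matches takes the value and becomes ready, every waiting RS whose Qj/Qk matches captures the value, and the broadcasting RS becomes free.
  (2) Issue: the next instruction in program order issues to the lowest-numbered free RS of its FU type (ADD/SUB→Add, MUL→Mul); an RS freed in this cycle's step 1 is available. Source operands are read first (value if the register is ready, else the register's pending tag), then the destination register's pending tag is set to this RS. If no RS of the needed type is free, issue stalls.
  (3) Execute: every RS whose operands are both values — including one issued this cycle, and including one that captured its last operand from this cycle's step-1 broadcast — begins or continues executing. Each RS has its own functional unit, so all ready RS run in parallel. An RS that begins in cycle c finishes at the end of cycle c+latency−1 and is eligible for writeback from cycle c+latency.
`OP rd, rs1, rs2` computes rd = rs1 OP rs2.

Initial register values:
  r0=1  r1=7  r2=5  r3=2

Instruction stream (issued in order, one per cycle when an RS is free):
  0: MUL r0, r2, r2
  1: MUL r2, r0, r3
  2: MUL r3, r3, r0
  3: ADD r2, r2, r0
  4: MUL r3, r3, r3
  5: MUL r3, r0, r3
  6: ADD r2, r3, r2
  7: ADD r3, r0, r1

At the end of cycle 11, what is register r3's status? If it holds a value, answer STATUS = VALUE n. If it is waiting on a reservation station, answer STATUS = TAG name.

STATUS = TAG Mul2

c1: issue MUL r0<-Mul1 | r0:Mul1,r1:7,r2:5,r3:2
c2: issue MUL r2<-Mul2 | r0:Mul1,r1:7,r2:Mul2,r3:2
c3: stall | r0:Mul1,r1:7,r2:Mul2,r3:2
c4: stall | r0:Mul1,r1:7,r2:Mul2,r3:2
c5: CDB Mul1=25; issue MUL r3<-Mul1 | r0:25,r1:7,r2:Mul2,r3:Mul1
c6: issue ADD r2<-Add1 | r0:25,r1:7,r2:Add1,r3:Mul1
c7: stall | r0:25,r1:7,r2:Add1,r3:Mul1
c8: stall | r0:25,r1:7,r2:Add1,r3:Mul1
c9: CDB Mul1=50; issue MUL r3<-Mul1 | r0:25,r1:7,r2:Add1,r3:Mul1
c10: CDB Mul2=50; issue MUL r3<-Mul2 | r0:25,r1:7,r2:Add1,r3:Mul2
c11: issue ADD r2<-Add2 | r0:25,r1:7,r2:Add2,r3:Mul2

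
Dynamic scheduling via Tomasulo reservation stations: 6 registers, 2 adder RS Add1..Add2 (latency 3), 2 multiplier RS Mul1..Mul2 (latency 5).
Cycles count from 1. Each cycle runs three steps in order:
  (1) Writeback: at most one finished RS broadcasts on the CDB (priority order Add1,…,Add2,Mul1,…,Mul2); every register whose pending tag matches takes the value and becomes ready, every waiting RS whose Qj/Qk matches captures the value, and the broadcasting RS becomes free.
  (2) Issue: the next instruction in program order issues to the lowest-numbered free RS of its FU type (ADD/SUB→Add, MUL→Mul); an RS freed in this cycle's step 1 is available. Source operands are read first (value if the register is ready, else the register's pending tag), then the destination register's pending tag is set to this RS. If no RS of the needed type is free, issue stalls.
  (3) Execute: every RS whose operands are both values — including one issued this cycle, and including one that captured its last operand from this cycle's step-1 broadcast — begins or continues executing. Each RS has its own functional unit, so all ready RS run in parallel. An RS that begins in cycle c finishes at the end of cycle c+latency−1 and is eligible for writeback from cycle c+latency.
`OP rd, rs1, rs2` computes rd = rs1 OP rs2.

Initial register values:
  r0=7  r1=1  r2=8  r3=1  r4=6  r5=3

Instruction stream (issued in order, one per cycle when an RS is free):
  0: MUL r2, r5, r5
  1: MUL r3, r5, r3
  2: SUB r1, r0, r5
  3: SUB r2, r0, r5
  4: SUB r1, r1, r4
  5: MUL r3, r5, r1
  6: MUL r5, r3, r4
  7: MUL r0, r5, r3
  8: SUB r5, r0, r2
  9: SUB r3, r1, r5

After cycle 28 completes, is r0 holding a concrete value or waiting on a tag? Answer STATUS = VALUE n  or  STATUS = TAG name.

STATUS = VALUE 216

  c1: issue MUL r2<-Mul1  regs: r0:7,r1:1,r2:Mul1,r3:1,r4:6,r5:3
  c2: issue MUL r3<-Mul2  regs: r0:7,r1:1,r2:Mul1,r3:Mul2,r4:6,r5:3
  c3: issue SUB r1<-Add1  regs: r0:7,r1:Add1,r2:Mul1,r3:Mul2,r4:6,r5:3
  c4: issue SUB r2<-Add2  regs: r0:7,r1:Add1,r2:Add2,r3:Mul2,r4:6,r5:3
  c5: stall  regs: r0:7,r1:Add1,r2:Add2,r3:Mul2,r4:6,r5:3
  c6: CDB Add1=4; issue SUB r1<-Add1  regs: r0:7,r1:Add1,r2:Add2,r3:Mul2,r4:6,r5:3
  c7: CDB Add2=4; stall  regs: r0:7,r1:Add1,r2:4,r3:Mul2,r4:6,r5:3
  c8: CDB Mul1=9; issue MUL r3<-Mul1  regs: r0:7,r1:Add1,r2:4,r3:Mul1,r4:6,r5:3
  c9: CDB Add1=-2; stall  regs: r0:7,r1:-2,r2:4,r3:Mul1,r4:6,r5:3
  c10: CDB Mul2=3; issue MUL r5<-Mul2  regs: r0:7,r1:-2,r2:4,r3:Mul1,r4:6,r5:Mul2
  c11: stall  regs: r0:7,r1:-2,r2:4,r3:Mul1,r4:6,r5:Mul2
  c12: stall  regs: r0:7,r1:-2,r2:4,r3:Mul1,r4:6,r5:Mul2
  c13: stall  regs: r0:7,r1:-2,r2:4,r3:Mul1,r4:6,r5:Mul2
  c14: CDB Mul1=-6; issue MUL r0<-Mul1  regs: r0:Mul1,r1:-2,r2:4,r3:-6,r4:6,r5:Mul2
  c15: issue SUB r5<-Add1  regs: r0:Mul1,r1:-2,r2:4,r3:-6,r4:6,r5:Add1
  c16: issue SUB r3<-Add2  regs: r0:Mul1,r1:-2,r2:4,r3:Add2,r4:6,r5:Add1
  c17: -  regs: r0:Mul1,r1:-2,r2:4,r3:Add2,r4:6,r5:Add1
  c18: -  regs: r0:Mul1,r1:-2,r2:4,r3:Add2,r4:6,r5:Add1
  c19: CDB Mul2=-36  regs: r0:Mul1,r1:-2,r2:4,r3:Add2,r4:6,r5:Add1
  c20: -  regs: r0:Mul1,r1:-2,r2:4,r3:Add2,r4:6,r5:Add1
  c21: -  regs: r0:Mul1,r1:-2,r2:4,r3:Add2,r4:6,r5:Add1
  c22: -  regs: r0:Mul1,r1:-2,r2:4,r3:Add2,r4:6,r5:Add1
  c23: -  regs: r0:Mul1,r1:-2,r2:4,r3:Add2,r4:6,r5:Add1
  c24: CDB Mul1=216  regs: r0:216,r1:-2,r2:4,r3:Add2,r4:6,r5:Add1
  c25: -  regs: r0:216,r1:-2,r2:4,r3:Add2,r4:6,r5:Add1
  c26: -  regs: r0:216,r1:-2,r2:4,r3:Add2,r4:6,r5:Add1
  c27: CDB Add1=212  regs: r0:216,r1:-2,r2:4,r3:Add2,r4:6,r5:212
  c28: -  regs: r0:216,r1:-2,r2:4,r3:Add2,r4:6,r5:212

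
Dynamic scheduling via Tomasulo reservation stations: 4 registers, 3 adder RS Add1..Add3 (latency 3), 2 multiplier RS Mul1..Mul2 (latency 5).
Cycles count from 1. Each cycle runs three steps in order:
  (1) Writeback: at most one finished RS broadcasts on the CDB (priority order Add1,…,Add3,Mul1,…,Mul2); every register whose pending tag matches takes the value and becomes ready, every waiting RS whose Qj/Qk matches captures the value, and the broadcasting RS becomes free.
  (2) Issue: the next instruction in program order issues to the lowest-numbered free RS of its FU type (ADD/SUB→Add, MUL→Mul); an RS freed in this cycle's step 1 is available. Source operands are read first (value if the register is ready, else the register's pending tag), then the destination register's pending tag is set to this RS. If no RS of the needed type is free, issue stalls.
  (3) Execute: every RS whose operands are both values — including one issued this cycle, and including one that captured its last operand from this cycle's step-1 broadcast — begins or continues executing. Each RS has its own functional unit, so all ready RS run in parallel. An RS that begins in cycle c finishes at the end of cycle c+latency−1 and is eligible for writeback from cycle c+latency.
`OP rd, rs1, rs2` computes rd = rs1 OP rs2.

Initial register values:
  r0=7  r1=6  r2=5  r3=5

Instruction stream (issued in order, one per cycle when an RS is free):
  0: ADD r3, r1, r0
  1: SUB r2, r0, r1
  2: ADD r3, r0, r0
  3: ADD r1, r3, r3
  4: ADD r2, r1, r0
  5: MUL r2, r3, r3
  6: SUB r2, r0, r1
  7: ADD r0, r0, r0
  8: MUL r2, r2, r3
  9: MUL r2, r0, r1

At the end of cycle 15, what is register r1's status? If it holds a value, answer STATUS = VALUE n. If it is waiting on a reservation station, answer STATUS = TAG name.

  c1: issue ADD r3<-Add1  regs: r0:7,r1:6,r2:5,r3:Add1
  c2: issue SUB r2<-Add2  regs: r0:7,r1:6,r2:Add2,r3:Add1
  c3: issue ADD r3<-Add3  regs: r0:7,r1:6,r2:Add2,r3:Add3
  c4: CDB Add1=13; issue ADD r1<-Add1  regs: r0:7,r1:Add1,r2:Add2,r3:Add3
  c5: CDB Add2=1; issue ADD r2<-Add2  regs: r0:7,r1:Add1,r2:Add2,r3:Add3
  c6: CDB Add3=14; issue MUL r2<-Mul1  regs: r0:7,r1:Add1,r2:Mul1,r3:14
  c7: issue SUB r2<-Add3  regs: r0:7,r1:Add1,r2:Add3,r3:14
  c8: stall  regs: r0:7,r1:Add1,r2:Add3,r3:14
  c9: CDB Add1=28; issue ADD r0<-Add1  regs: r0:Add1,r1:28,r2:Add3,r3:14
  c10: issue MUL r2<-Mul2  regs: r0:Add1,r1:28,r2:Mul2,r3:14
  c11: CDB Mul1=196; issue MUL r2<-Mul1  regs: r0:Add1,r1:28,r2:Mul1,r3:14
  c12: CDB Add1=14  regs: r0:14,r1:28,r2:Mul1,r3:14
  c13: CDB Add2=35  regs: r0:14,r1:28,r2:Mul1,r3:14
  c14: CDB Add3=-21  regs: r0:14,r1:28,r2:Mul1,r3:14
  c15: -  regs: r0:14,r1:28,r2:Mul1,r3:14

STATUS = VALUE 28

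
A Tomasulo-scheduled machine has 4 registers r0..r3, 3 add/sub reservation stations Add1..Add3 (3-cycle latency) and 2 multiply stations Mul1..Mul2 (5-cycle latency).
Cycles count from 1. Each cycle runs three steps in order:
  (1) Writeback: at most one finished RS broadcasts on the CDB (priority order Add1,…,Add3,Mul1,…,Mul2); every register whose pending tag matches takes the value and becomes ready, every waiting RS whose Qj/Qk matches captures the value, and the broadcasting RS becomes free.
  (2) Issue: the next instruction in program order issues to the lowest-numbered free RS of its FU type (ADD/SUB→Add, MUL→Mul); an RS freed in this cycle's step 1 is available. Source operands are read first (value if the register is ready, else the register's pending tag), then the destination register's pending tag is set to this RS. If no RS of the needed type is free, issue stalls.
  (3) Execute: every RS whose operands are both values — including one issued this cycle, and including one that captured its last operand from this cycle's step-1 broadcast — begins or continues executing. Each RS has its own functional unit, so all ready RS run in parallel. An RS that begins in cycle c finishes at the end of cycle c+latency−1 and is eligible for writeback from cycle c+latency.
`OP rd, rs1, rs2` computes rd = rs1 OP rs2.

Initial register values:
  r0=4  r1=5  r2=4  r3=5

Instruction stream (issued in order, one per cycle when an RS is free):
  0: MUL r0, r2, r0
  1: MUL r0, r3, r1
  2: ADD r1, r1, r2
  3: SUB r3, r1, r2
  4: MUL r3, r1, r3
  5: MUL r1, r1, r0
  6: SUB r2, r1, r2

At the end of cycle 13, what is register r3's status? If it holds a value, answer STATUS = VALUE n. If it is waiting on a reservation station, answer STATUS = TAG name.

cycle 1: issue MUL r0<-Mul1 // r0:Mul1,r1:5,r2:4,r3:5
cycle 2: issue MUL r0<-Mul2 // r0:Mul2,r1:5,r2:4,r3:5
cycle 3: issue ADD r1<-Add1 // r0:Mul2,r1:Add1,r2:4,r3:5
cycle 4: issue SUB r3<-Add2 // r0:Mul2,r1:Add1,r2:4,r3:Add2
cycle 5: stall // r0:Mul2,r1:Add1,r2:4,r3:Add2
cycle 6: CDB Add1=9; stall // r0:Mul2,r1:9,r2:4,r3:Add2
cycle 7: CDB Mul1=16; issue MUL r3<-Mul1 // r0:Mul2,r1:9,r2:4,r3:Mul1
cycle 8: CDB Mul2=25; issue MUL r1<-Mul2 // r0:25,r1:Mul2,r2:4,r3:Mul1
cycle 9: CDB Add2=5; issue SUB r2<-Add1 // r0:25,r1:Mul2,r2:Add1,r3:Mul1
cycle 10: - // r0:25,r1:Mul2,r2:Add1,r3:Mul1
cycle 11: - // r0:25,r1:Mul2,r2:Add1,r3:Mul1
cycle 12: - // r0:25,r1:Mul2,r2:Add1,r3:Mul1
cycle 13: CDB Mul2=225 // r0:25,r1:225,r2:Add1,r3:Mul1

STATUS = TAG Mul1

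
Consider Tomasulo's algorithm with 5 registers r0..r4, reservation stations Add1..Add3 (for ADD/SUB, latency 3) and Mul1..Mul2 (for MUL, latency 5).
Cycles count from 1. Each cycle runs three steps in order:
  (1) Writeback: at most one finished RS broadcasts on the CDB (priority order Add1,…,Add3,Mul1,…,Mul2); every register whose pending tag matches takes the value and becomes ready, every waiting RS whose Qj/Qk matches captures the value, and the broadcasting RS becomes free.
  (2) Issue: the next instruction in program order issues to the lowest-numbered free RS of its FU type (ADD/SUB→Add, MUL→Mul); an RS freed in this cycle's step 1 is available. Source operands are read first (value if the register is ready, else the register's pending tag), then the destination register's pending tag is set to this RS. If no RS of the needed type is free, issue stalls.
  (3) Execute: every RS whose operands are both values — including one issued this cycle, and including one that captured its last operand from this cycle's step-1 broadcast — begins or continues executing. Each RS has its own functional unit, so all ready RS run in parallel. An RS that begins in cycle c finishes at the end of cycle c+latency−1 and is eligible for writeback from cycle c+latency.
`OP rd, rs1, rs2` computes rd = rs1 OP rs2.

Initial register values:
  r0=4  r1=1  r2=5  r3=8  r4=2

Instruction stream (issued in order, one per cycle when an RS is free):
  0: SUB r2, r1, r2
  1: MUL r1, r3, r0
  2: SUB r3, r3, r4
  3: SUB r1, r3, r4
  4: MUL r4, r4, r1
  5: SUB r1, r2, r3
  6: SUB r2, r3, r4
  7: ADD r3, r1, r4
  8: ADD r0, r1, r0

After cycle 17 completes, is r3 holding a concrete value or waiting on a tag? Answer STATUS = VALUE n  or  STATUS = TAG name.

c1: issue SUB r2<-Add1 | r0:4,r1:1,r2:Add1,r3:8,r4:2
c2: issue MUL r1<-Mul1 | r0:4,r1:Mul1,r2:Add1,r3:8,r4:2
c3: issue SUB r3<-Add2 | r0:4,r1:Mul1,r2:Add1,r3:Add2,r4:2
c4: CDB Add1=-4; issue SUB r1<-Add1 | r0:4,r1:Add1,r2:-4,r3:Add2,r4:2
c5: issue MUL r4<-Mul2 | r0:4,r1:Add1,r2:-4,r3:Add2,r4:Mul2
c6: CDB Add2=6; issue SUB r1<-Add2 | r0:4,r1:Add2,r2:-4,r3:6,r4:Mul2
c7: CDB Mul1=32; issue SUB r2<-Add3 | r0:4,r1:Add2,r2:Add3,r3:6,r4:Mul2
c8: stall | r0:4,r1:Add2,r2:Add3,r3:6,r4:Mul2
c9: CDB Add1=4; issue ADD r3<-Add1 | r0:4,r1:Add2,r2:Add3,r3:Add1,r4:Mul2
c10: CDB Add2=-10; issue ADD r0<-Add2 | r0:Add2,r1:-10,r2:Add3,r3:Add1,r4:Mul2
c11: - | r0:Add2,r1:-10,r2:Add3,r3:Add1,r4:Mul2
c12: - | r0:Add2,r1:-10,r2:Add3,r3:Add1,r4:Mul2
c13: CDB Add2=-6 | r0:-6,r1:-10,r2:Add3,r3:Add1,r4:Mul2
c14: CDB Mul2=8 | r0:-6,r1:-10,r2:Add3,r3:Add1,r4:8
c15: - | r0:-6,r1:-10,r2:Add3,r3:Add1,r4:8
c16: - | r0:-6,r1:-10,r2:Add3,r3:Add1,r4:8
c17: CDB Add1=-2 | r0:-6,r1:-10,r2:Add3,r3:-2,r4:8

STATUS = VALUE -2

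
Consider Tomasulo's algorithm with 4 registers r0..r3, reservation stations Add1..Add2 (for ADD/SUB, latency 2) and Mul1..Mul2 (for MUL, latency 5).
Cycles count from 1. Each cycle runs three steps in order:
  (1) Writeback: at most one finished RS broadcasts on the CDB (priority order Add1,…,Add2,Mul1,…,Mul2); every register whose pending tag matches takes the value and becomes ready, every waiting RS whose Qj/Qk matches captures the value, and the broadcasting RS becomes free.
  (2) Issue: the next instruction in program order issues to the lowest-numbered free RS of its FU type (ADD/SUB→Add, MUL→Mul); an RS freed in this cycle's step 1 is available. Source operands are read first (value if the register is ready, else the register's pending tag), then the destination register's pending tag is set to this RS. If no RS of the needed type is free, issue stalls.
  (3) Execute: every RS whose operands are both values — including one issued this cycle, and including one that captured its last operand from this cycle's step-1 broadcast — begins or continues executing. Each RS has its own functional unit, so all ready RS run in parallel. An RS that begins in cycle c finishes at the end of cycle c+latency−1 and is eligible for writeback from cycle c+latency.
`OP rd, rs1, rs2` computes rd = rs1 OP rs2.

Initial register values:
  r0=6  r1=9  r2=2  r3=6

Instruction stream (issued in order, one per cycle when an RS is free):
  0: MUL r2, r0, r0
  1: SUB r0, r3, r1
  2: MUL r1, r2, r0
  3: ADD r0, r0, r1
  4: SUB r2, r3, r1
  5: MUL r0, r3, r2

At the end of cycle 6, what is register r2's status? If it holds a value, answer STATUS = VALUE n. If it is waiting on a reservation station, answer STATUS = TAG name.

cycle 1: issue MUL r2<-Mul1 // r0:6,r1:9,r2:Mul1,r3:6
cycle 2: issue SUB r0<-Add1 // r0:Add1,r1:9,r2:Mul1,r3:6
cycle 3: issue MUL r1<-Mul2 // r0:Add1,r1:Mul2,r2:Mul1,r3:6
cycle 4: CDB Add1=-3; issue ADD r0<-Add1 // r0:Add1,r1:Mul2,r2:Mul1,r3:6
cycle 5: issue SUB r2<-Add2 // r0:Add1,r1:Mul2,r2:Add2,r3:6
cycle 6: CDB Mul1=36; issue MUL r0<-Mul1 // r0:Mul1,r1:Mul2,r2:Add2,r3:6

STATUS = TAG Add2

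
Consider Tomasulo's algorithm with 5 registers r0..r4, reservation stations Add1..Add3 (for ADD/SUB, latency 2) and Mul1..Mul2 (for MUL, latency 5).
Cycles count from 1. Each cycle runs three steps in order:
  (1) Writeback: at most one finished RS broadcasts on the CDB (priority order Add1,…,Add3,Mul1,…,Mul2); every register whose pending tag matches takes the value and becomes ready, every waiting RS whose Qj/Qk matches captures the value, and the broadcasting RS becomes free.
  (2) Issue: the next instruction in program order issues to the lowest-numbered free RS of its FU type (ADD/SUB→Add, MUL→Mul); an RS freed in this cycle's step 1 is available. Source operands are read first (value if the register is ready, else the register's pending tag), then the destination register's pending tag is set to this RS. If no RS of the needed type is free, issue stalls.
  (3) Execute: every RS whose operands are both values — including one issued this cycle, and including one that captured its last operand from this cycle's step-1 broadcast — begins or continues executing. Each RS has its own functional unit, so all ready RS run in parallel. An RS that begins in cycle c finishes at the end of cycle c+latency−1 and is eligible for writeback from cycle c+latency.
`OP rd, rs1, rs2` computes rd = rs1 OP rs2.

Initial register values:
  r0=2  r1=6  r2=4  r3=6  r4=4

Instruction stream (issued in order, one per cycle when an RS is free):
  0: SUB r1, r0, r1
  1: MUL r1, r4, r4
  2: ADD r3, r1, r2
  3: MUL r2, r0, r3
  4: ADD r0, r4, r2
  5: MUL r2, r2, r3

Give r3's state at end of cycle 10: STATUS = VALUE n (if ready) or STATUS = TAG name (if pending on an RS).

  c1: issue SUB r1<-Add1  regs: r0:2,r1:Add1,r2:4,r3:6,r4:4
  c2: issue MUL r1<-Mul1  regs: r0:2,r1:Mul1,r2:4,r3:6,r4:4
  c3: CDB Add1=-4; issue ADD r3<-Add1  regs: r0:2,r1:Mul1,r2:4,r3:Add1,r4:4
  c4: issue MUL r2<-Mul2  regs: r0:2,r1:Mul1,r2:Mul2,r3:Add1,r4:4
  c5: issue ADD r0<-Add2  regs: r0:Add2,r1:Mul1,r2:Mul2,r3:Add1,r4:4
  c6: stall  regs: r0:Add2,r1:Mul1,r2:Mul2,r3:Add1,r4:4
  c7: CDB Mul1=16; issue MUL r2<-Mul1  regs: r0:Add2,r1:16,r2:Mul1,r3:Add1,r4:4
  c8: -  regs: r0:Add2,r1:16,r2:Mul1,r3:Add1,r4:4
  c9: CDB Add1=20  regs: r0:Add2,r1:16,r2:Mul1,r3:20,r4:4
  c10: -  regs: r0:Add2,r1:16,r2:Mul1,r3:20,r4:4

STATUS = VALUE 20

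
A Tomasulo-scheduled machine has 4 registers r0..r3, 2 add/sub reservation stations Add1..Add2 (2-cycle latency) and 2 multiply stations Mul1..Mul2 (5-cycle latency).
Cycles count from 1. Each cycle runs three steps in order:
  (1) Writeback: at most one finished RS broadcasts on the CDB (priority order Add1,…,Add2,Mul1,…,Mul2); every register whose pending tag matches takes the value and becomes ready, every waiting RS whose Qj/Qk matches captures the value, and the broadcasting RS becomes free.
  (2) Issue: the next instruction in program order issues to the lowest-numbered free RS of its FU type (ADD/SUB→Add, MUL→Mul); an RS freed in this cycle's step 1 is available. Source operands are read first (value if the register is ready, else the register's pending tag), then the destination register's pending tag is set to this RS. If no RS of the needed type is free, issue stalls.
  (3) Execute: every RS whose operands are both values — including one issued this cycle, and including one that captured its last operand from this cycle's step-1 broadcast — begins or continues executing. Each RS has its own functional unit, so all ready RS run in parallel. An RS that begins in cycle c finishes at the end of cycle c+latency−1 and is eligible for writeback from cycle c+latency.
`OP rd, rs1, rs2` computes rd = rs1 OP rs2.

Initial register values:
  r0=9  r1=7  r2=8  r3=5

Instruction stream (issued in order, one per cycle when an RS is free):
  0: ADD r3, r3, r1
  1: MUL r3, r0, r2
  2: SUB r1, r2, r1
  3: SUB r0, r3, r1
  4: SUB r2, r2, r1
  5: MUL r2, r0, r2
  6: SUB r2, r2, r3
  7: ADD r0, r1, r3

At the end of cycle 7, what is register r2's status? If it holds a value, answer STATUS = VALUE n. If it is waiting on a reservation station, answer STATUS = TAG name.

STATUS = TAG Add1

c1: issue ADD r3<-Add1 | r0:9,r1:7,r2:8,r3:Add1
c2: issue MUL r3<-Mul1 | r0:9,r1:7,r2:8,r3:Mul1
c3: CDB Add1=12; issue SUB r1<-Add1 | r0:9,r1:Add1,r2:8,r3:Mul1
c4: issue SUB r0<-Add2 | r0:Add2,r1:Add1,r2:8,r3:Mul1
c5: CDB Add1=1; issue SUB r2<-Add1 | r0:Add2,r1:1,r2:Add1,r3:Mul1
c6: issue MUL r2<-Mul2 | r0:Add2,r1:1,r2:Mul2,r3:Mul1
c7: CDB Add1=7; issue SUB r2<-Add1 | r0:Add2,r1:1,r2:Add1,r3:Mul1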